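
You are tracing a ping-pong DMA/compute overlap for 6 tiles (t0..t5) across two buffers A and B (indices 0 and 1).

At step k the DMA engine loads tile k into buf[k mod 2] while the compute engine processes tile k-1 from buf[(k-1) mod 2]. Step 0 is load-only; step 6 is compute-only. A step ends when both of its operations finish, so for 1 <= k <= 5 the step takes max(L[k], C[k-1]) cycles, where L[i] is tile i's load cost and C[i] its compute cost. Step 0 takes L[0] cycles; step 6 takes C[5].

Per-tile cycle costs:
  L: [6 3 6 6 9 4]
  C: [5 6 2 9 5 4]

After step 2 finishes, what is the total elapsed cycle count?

end_cycle[2] = 17

step 0: L[0]=6 → dur=6, Σ=6 | A=load:t0 B=idle [load-only]
step 1: L[1]=3 C[0]=5 → dur=5, Σ=11 | A=compute:t0 B=load:t1 [compute-bound]
step 2: L[2]=6 C[1]=6 → dur=6, Σ=17 | A=load:t2 B=compute:t1 [tied]
step 3: L[3]=6 C[2]=2 → dur=6, Σ=23 | A=compute:t2 B=load:t3 [load-bound]
step 4: L[4]=9 C[3]=9 → dur=9, Σ=32 | A=load:t4 B=compute:t3 [tied]
step 5: L[5]=4 C[4]=5 → dur=5, Σ=37 | A=compute:t4 B=load:t5 [compute-bound]
step 6: C[5]=4 → dur=4, Σ=41 | A=idle B=compute:t5 [compute-only]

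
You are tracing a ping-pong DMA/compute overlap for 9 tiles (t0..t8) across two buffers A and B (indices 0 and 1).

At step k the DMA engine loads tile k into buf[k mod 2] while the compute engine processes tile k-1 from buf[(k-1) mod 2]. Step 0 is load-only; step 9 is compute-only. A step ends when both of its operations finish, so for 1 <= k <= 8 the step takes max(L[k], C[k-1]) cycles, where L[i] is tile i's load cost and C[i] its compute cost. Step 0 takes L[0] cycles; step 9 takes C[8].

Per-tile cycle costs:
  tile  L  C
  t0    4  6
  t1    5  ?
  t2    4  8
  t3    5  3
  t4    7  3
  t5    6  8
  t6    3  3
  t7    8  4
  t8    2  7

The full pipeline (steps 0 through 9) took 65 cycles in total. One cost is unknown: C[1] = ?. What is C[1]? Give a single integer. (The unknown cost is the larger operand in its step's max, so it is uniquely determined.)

C[1] = 7

step 0 | dur = L[0]=4 = 4
step 1 | dur = max(L[1]=5, C[0]=6) = 6
step 2 | dur = max(L[2]=4, C[1]=?) = C[1]  (unknown; binding)
step 3 | dur = max(L[3]=5, C[2]=8) = 8
step 4 | dur = max(L[4]=7, C[3]=3) = 7
step 5 | dur = max(L[5]=6, C[4]=3) = 6
step 6 | dur = max(L[6]=3, C[5]=8) = 8
step 7 | dur = max(L[7]=8, C[6]=3) = 8
step 8 | dur = max(L[8]=2, C[7]=4) = 4
step 9 | dur = C[8]=7 = 7
sum of known step durations = 58
dur[2] = total - known = 65 - 58 = 7
C[1] is the binding max in step 2, so C[1] = dur[2] = 7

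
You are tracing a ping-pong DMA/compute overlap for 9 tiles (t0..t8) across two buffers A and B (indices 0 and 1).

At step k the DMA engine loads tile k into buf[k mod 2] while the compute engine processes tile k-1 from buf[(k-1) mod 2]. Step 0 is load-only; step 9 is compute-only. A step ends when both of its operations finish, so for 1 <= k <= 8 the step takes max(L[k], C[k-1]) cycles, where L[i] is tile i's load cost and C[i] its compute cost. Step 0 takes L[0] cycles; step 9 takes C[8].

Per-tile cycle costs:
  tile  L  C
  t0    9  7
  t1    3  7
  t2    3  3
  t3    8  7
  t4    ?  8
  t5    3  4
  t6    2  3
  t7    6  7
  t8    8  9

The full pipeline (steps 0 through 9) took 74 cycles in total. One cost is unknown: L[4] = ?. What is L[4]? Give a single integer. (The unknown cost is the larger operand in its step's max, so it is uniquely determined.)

L[4] = 8

step 0 → dur = L[0]=9 = 9
step 1 → dur = max(L[1]=3, C[0]=7) = 7
step 2 → dur = max(L[2]=3, C[1]=7) = 7
step 3 → dur = max(L[3]=8, C[2]=3) = 8
step 4 → dur = max(L[4]=?, C[3]=7) = L[4]  (unknown; binding)
step 5 → dur = max(L[5]=3, C[4]=8) = 8
step 6 → dur = max(L[6]=2, C[5]=4) = 4
step 7 → dur = max(L[7]=6, C[6]=3) = 6
step 8 → dur = max(L[8]=8, C[7]=7) = 8
step 9 → dur = C[8]=9 = 9
sum of known step durations = 66
dur[4] = total - known = 74 - 66 = 8
L[4] is the binding max in step 4, so L[4] = dur[4] = 8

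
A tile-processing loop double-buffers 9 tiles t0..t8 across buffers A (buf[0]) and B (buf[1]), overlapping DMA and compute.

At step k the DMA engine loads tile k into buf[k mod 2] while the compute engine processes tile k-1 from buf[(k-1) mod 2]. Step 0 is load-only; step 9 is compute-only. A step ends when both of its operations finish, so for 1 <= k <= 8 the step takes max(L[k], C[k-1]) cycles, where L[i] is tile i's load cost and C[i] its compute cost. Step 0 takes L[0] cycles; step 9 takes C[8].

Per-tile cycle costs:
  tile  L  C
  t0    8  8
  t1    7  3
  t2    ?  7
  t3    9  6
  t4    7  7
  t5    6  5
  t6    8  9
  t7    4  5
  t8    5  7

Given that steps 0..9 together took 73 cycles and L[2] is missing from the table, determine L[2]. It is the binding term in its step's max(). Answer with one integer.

step 0 → dur = L[0]=8 = 8
step 1 → dur = max(L[1]=7, C[0]=8) = 8
step 2 → dur = max(L[2]=?, C[1]=3) = L[2]  (unknown; binding)
step 3 → dur = max(L[3]=9, C[2]=7) = 9
step 4 → dur = max(L[4]=7, C[3]=6) = 7
step 5 → dur = max(L[5]=6, C[4]=7) = 7
step 6 → dur = max(L[6]=8, C[5]=5) = 8
step 7 → dur = max(L[7]=4, C[6]=9) = 9
step 8 → dur = max(L[8]=5, C[7]=5) = 5
step 9 → dur = C[8]=7 = 7
sum of known step durations = 68
dur[2] = total - known = 73 - 68 = 5
L[2] is the binding max in step 2, so L[2] = dur[2] = 5

L[2] = 5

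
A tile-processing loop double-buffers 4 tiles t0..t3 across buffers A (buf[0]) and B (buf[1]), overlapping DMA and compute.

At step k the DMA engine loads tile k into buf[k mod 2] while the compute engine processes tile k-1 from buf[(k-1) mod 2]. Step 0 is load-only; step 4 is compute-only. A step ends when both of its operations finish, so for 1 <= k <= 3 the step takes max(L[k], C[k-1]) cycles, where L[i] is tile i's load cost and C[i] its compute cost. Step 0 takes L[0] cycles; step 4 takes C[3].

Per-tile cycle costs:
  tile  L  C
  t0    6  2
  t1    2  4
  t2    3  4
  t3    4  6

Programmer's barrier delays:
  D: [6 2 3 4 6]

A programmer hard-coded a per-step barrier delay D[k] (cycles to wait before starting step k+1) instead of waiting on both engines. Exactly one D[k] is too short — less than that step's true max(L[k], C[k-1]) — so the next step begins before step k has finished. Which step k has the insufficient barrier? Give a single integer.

hazard at step 2

step 0: need L[0]=6 = 6; D[0]=6 ok
step 1: need max(L[1]=2,C[0]=2) = 2; D[1]=2 ok
step 2: need max(L[2]=3,C[1]=4) = 4; D[2]=3 SHORT
step 3: need max(L[3]=4,C[2]=4) = 4; D[3]=4 ok
step 4: need C[3]=6 = 6; D[4]=6 ok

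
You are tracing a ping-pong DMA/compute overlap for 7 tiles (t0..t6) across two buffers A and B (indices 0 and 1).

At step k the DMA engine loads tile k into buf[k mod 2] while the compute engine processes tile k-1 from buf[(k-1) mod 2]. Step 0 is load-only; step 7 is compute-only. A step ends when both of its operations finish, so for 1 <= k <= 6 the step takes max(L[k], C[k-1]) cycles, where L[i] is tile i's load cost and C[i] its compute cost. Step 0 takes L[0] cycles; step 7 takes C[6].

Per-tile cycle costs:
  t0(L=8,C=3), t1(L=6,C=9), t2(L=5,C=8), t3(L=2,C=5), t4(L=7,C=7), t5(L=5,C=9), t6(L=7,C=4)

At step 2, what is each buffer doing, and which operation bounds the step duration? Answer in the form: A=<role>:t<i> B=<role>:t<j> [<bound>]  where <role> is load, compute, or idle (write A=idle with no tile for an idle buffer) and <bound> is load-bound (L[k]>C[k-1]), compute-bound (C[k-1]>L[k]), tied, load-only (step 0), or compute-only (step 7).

  0. 8=8c; end=8; A:t0 B:-
  1. max(6,3)=6c; end=14; A:t0 B:t1
  2. max(5,9)=9c; end=23; A:t2 B:t1
  3. max(2,8)=8c; end=31; A:t2 B:t3
  4. max(7,5)=7c; end=38; A:t4 B:t3
  5. max(5,7)=7c; end=45; A:t4 B:t5
  6. max(7,9)=9c; end=54; A:t6 B:t5
  7. 4=4c; end=58; A:t6 B:t5

step 2: A=load:t2 B=compute:t1 [compute-bound]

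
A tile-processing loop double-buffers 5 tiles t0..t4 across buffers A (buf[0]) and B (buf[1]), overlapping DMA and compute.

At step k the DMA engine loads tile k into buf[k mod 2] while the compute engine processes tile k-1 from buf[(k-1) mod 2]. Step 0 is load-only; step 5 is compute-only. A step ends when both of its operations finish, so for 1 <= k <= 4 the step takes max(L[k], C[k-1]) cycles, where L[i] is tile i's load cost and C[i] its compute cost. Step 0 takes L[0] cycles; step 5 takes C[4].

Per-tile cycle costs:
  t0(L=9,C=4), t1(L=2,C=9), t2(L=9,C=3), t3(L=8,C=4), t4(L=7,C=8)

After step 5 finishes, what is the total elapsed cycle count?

k=0 load=t0/9c comp=- wait=9 total=9
k=1 load=t1/2c comp=t0/4c wait=4 total=13
k=2 load=t2/9c comp=t1/9c wait=9 total=22
k=3 load=t3/8c comp=t2/3c wait=8 total=30
k=4 load=t4/7c comp=t3/4c wait=7 total=37
k=5 load=- comp=t4/8c wait=8 total=45

end_cycle[5] = 45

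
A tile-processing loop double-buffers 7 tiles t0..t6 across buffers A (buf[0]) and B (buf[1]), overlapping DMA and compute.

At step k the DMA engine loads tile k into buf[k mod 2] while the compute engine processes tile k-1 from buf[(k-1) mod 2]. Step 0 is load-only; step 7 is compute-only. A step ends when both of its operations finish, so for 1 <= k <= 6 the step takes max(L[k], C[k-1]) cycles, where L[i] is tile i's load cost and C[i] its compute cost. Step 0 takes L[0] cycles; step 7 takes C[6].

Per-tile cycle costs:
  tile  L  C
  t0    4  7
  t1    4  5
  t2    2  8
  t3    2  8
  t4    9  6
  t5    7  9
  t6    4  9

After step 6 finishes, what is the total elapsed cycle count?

end_cycle[6] = 49

step 0: L[0]=4 → dur=4, Σ=4 | A=load:t0 B=idle [load-only]
step 1: L[1]=4 C[0]=7 → dur=7, Σ=11 | A=compute:t0 B=load:t1 [compute-bound]
step 2: L[2]=2 C[1]=5 → dur=5, Σ=16 | A=load:t2 B=compute:t1 [compute-bound]
step 3: L[3]=2 C[2]=8 → dur=8, Σ=24 | A=compute:t2 B=load:t3 [compute-bound]
step 4: L[4]=9 C[3]=8 → dur=9, Σ=33 | A=load:t4 B=compute:t3 [load-bound]
step 5: L[5]=7 C[4]=6 → dur=7, Σ=40 | A=compute:t4 B=load:t5 [load-bound]
step 6: L[6]=4 C[5]=9 → dur=9, Σ=49 | A=load:t6 B=compute:t5 [compute-bound]
step 7: C[6]=9 → dur=9, Σ=58 | A=compute:t6 B=idle [compute-only]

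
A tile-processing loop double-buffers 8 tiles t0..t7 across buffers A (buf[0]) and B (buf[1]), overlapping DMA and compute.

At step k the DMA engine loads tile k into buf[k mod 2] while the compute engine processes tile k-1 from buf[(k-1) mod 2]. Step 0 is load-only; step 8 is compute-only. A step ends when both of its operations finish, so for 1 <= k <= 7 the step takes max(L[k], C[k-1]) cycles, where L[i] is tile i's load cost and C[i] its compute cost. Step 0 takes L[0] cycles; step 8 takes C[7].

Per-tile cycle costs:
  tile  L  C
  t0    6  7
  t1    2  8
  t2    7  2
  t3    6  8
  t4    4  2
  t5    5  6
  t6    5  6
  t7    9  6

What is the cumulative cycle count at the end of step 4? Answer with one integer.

[0] DMA t0→A (6c) ∥ CU idle ⇒ 6c, clock 6
[1] DMA t1→B (2c) ∥ CU A:t0 (7c) ⇒ 7c, clock 13
[2] DMA t2→A (7c) ∥ CU B:t1 (8c) ⇒ 8c, clock 21
[3] DMA t3→B (6c) ∥ CU A:t2 (2c) ⇒ 6c, clock 27
[4] DMA t4→A (4c) ∥ CU B:t3 (8c) ⇒ 8c, clock 35
[5] DMA t5→B (5c) ∥ CU A:t4 (2c) ⇒ 5c, clock 40
[6] DMA t6→A (5c) ∥ CU B:t5 (6c) ⇒ 6c, clock 46
[7] DMA t7→B (9c) ∥ CU A:t6 (6c) ⇒ 9c, clock 55
[8] DMA idle ∥ CU B:t7 (6c) ⇒ 6c, clock 61

end_cycle[4] = 35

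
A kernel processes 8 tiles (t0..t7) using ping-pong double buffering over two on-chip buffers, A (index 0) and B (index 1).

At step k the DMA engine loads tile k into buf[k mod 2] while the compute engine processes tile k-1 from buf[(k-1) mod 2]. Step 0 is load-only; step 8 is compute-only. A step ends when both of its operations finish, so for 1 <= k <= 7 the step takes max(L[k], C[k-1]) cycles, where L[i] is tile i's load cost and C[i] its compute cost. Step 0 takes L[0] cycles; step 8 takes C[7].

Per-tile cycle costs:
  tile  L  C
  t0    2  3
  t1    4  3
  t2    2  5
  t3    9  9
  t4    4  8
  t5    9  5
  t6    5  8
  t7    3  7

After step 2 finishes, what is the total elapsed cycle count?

[0] DMA t0→A (2c) ∥ CU idle ⇒ 2c, clock 2
[1] DMA t1→B (4c) ∥ CU A:t0 (3c) ⇒ 4c, clock 6
[2] DMA t2→A (2c) ∥ CU B:t1 (3c) ⇒ 3c, clock 9
[3] DMA t3→B (9c) ∥ CU A:t2 (5c) ⇒ 9c, clock 18
[4] DMA t4→A (4c) ∥ CU B:t3 (9c) ⇒ 9c, clock 27
[5] DMA t5→B (9c) ∥ CU A:t4 (8c) ⇒ 9c, clock 36
[6] DMA t6→A (5c) ∥ CU B:t5 (5c) ⇒ 5c, clock 41
[7] DMA t7→B (3c) ∥ CU A:t6 (8c) ⇒ 8c, clock 49
[8] DMA idle ∥ CU B:t7 (7c) ⇒ 7c, clock 56

end_cycle[2] = 9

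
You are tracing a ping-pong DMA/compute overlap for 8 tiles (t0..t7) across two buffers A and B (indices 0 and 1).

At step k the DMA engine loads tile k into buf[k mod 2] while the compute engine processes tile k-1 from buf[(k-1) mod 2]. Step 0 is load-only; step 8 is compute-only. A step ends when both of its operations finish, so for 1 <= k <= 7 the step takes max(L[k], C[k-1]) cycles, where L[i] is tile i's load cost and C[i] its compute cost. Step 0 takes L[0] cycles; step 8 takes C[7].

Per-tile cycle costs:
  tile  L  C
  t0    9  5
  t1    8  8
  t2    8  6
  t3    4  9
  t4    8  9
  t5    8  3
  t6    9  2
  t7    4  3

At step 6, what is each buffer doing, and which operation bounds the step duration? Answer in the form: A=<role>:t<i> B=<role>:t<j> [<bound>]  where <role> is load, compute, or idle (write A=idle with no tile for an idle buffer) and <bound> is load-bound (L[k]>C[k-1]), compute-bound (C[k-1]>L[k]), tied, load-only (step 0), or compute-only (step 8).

step 6: A=load:t6 B=compute:t5 [load-bound]

k=0 load=t0/9c comp=- wait=9 total=9
k=1 load=t1/8c comp=t0/5c wait=8 total=17
k=2 load=t2/8c comp=t1/8c wait=8 total=25
k=3 load=t3/4c comp=t2/6c wait=6 total=31
k=4 load=t4/8c comp=t3/9c wait=9 total=40
k=5 load=t5/8c comp=t4/9c wait=9 total=49
k=6 load=t6/9c comp=t5/3c wait=9 total=58
k=7 load=t7/4c comp=t6/2c wait=4 total=62
k=8 load=- comp=t7/3c wait=3 total=65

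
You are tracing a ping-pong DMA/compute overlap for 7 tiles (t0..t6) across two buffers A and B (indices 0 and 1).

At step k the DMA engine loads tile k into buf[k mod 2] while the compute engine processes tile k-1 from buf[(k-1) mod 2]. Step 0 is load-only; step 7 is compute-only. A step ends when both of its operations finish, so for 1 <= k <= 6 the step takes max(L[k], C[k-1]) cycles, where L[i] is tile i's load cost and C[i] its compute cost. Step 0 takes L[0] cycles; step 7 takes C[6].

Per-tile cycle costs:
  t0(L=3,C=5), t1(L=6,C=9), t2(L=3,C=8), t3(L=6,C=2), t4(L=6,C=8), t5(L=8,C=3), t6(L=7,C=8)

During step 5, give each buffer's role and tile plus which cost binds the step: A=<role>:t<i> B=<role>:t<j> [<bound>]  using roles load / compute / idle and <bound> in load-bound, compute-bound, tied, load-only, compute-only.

step 5: A=compute:t4 B=load:t5 [tied]

[0] DMA t0→A (3c) ∥ CU idle ⇒ 3c, clock 3
[1] DMA t1→B (6c) ∥ CU A:t0 (5c) ⇒ 6c, clock 9
[2] DMA t2→A (3c) ∥ CU B:t1 (9c) ⇒ 9c, clock 18
[3] DMA t3→B (6c) ∥ CU A:t2 (8c) ⇒ 8c, clock 26
[4] DMA t4→A (6c) ∥ CU B:t3 (2c) ⇒ 6c, clock 32
[5] DMA t5→B (8c) ∥ CU A:t4 (8c) ⇒ 8c, clock 40
[6] DMA t6→A (7c) ∥ CU B:t5 (3c) ⇒ 7c, clock 47
[7] DMA idle ∥ CU A:t6 (8c) ⇒ 8c, clock 55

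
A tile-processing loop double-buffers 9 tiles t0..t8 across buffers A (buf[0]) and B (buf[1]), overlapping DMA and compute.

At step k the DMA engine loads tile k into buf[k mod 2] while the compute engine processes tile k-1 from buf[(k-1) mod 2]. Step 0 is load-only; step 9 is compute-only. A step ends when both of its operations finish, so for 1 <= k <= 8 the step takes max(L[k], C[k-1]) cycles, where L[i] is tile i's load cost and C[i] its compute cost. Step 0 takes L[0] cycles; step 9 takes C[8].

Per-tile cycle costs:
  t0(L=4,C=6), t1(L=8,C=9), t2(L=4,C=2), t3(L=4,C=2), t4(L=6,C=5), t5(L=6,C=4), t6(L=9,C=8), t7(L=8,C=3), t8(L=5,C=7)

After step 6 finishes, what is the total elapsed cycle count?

end_cycle[6] = 46

k=0 load=t0/4c comp=- wait=4 total=4
k=1 load=t1/8c comp=t0/6c wait=8 total=12
k=2 load=t2/4c comp=t1/9c wait=9 total=21
k=3 load=t3/4c comp=t2/2c wait=4 total=25
k=4 load=t4/6c comp=t3/2c wait=6 total=31
k=5 load=t5/6c comp=t4/5c wait=6 total=37
k=6 load=t6/9c comp=t5/4c wait=9 total=46
k=7 load=t7/8c comp=t6/8c wait=8 total=54
k=8 load=t8/5c comp=t7/3c wait=5 total=59
k=9 load=- comp=t8/7c wait=7 total=66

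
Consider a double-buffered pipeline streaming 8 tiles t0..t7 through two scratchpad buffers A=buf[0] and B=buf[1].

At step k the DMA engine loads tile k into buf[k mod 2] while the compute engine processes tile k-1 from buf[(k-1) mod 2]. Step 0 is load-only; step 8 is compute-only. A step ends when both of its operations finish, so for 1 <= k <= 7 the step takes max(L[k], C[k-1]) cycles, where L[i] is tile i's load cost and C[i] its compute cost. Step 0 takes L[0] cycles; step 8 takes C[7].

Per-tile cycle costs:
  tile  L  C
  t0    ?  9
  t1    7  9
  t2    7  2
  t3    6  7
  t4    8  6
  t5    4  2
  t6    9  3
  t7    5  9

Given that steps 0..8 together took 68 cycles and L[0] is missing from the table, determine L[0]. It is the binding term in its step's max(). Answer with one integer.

step 0 = dur = L[0]=? = L[0]  (unknown; binding)
step 1 = dur = max(L[1]=7, C[0]=9) = 9
step 2 = dur = max(L[2]=7, C[1]=9) = 9
step 3 = dur = max(L[3]=6, C[2]=2) = 6
step 4 = dur = max(L[4]=8, C[3]=7) = 8
step 5 = dur = max(L[5]=4, C[4]=6) = 6
step 6 = dur = max(L[6]=9, C[5]=2) = 9
step 7 = dur = max(L[7]=5, C[6]=3) = 5
step 8 = dur = C[7]=9 = 9
sum of known step durations = 61
dur[0] = total - known = 68 - 61 = 7
L[0] is the binding max in step 0, so L[0] = dur[0] = 7

L[0] = 7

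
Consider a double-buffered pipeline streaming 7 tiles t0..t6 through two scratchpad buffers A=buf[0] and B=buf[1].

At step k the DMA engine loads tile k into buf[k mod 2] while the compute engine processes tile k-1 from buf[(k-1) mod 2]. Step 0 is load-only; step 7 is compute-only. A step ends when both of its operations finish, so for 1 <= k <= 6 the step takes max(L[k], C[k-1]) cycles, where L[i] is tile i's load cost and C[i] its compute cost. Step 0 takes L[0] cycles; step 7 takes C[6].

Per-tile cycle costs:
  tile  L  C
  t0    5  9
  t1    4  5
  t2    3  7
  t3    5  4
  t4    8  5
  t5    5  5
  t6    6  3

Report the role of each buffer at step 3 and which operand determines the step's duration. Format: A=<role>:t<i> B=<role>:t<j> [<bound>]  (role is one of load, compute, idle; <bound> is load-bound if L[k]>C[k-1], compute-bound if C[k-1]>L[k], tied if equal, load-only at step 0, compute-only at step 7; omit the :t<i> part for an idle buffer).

step 3: A=compute:t2 B=load:t3 [compute-bound]

k=0 load=t0/5c comp=- wait=5 total=5
k=1 load=t1/4c comp=t0/9c wait=9 total=14
k=2 load=t2/3c comp=t1/5c wait=5 total=19
k=3 load=t3/5c comp=t2/7c wait=7 total=26
k=4 load=t4/8c comp=t3/4c wait=8 total=34
k=5 load=t5/5c comp=t4/5c wait=5 total=39
k=6 load=t6/6c comp=t5/5c wait=6 total=45
k=7 load=- comp=t6/3c wait=3 total=48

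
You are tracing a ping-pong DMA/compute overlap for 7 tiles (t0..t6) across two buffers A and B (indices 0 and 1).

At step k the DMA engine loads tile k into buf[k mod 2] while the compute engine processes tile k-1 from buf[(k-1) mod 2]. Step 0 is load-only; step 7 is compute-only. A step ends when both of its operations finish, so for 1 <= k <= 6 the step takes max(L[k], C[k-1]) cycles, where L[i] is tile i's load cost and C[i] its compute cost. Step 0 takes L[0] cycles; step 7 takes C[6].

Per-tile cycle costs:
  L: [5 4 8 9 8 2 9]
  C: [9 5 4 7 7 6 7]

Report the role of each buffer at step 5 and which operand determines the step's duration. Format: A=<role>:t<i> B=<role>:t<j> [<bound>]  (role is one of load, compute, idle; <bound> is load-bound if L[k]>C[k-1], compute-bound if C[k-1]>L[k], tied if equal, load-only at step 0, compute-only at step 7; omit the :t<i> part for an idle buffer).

step 5: A=compute:t4 B=load:t5 [compute-bound]

[0] DMA t0→A (5c) ∥ CU idle ⇒ 5c, clock 5
[1] DMA t1→B (4c) ∥ CU A:t0 (9c) ⇒ 9c, clock 14
[2] DMA t2→A (8c) ∥ CU B:t1 (5c) ⇒ 8c, clock 22
[3] DMA t3→B (9c) ∥ CU A:t2 (4c) ⇒ 9c, clock 31
[4] DMA t4→A (8c) ∥ CU B:t3 (7c) ⇒ 8c, clock 39
[5] DMA t5→B (2c) ∥ CU A:t4 (7c) ⇒ 7c, clock 46
[6] DMA t6→A (9c) ∥ CU B:t5 (6c) ⇒ 9c, clock 55
[7] DMA idle ∥ CU A:t6 (7c) ⇒ 7c, clock 62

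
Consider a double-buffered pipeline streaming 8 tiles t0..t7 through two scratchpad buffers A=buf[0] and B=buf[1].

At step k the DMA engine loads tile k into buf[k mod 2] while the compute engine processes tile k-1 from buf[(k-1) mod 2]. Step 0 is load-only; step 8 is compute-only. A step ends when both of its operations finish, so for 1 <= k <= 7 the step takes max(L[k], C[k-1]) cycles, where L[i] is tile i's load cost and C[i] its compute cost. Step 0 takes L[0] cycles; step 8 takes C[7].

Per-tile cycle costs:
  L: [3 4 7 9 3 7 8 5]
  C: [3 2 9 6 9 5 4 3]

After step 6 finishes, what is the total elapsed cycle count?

step 0: L[0]=3 → dur=3, Σ=3 | A=load:t0 B=idle [load-only]
step 1: L[1]=4 C[0]=3 → dur=4, Σ=7 | A=compute:t0 B=load:t1 [load-bound]
step 2: L[2]=7 C[1]=2 → dur=7, Σ=14 | A=load:t2 B=compute:t1 [load-bound]
step 3: L[3]=9 C[2]=9 → dur=9, Σ=23 | A=compute:t2 B=load:t3 [tied]
step 4: L[4]=3 C[3]=6 → dur=6, Σ=29 | A=load:t4 B=compute:t3 [compute-bound]
step 5: L[5]=7 C[4]=9 → dur=9, Σ=38 | A=compute:t4 B=load:t5 [compute-bound]
step 6: L[6]=8 C[5]=5 → dur=8, Σ=46 | A=load:t6 B=compute:t5 [load-bound]
step 7: L[7]=5 C[6]=4 → dur=5, Σ=51 | A=compute:t6 B=load:t7 [load-bound]
step 8: C[7]=3 → dur=3, Σ=54 | A=idle B=compute:t7 [compute-only]

end_cycle[6] = 46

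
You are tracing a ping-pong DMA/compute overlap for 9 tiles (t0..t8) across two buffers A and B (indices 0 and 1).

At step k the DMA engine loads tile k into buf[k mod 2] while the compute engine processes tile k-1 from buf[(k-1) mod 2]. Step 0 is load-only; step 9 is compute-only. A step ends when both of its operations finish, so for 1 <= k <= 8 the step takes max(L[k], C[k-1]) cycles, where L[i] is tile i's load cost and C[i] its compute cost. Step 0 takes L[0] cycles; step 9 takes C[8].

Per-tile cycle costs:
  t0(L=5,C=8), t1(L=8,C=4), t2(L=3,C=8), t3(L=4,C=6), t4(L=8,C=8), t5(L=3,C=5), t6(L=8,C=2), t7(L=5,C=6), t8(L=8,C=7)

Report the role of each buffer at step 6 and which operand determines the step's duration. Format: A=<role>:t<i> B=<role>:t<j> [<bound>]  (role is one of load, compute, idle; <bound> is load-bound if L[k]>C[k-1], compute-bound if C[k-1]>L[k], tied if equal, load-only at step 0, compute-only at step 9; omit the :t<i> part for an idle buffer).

step 6: A=load:t6 B=compute:t5 [load-bound]

step 0: L[0]=5 → dur=5, Σ=5 | A=load:t0 B=idle [load-only]
step 1: L[1]=8 C[0]=8 → dur=8, Σ=13 | A=compute:t0 B=load:t1 [tied]
step 2: L[2]=3 C[1]=4 → dur=4, Σ=17 | A=load:t2 B=compute:t1 [compute-bound]
step 3: L[3]=4 C[2]=8 → dur=8, Σ=25 | A=compute:t2 B=load:t3 [compute-bound]
step 4: L[4]=8 C[3]=6 → dur=8, Σ=33 | A=load:t4 B=compute:t3 [load-bound]
step 5: L[5]=3 C[4]=8 → dur=8, Σ=41 | A=compute:t4 B=load:t5 [compute-bound]
step 6: L[6]=8 C[5]=5 → dur=8, Σ=49 | A=load:t6 B=compute:t5 [load-bound]
step 7: L[7]=5 C[6]=2 → dur=5, Σ=54 | A=compute:t6 B=load:t7 [load-bound]
step 8: L[8]=8 C[7]=6 → dur=8, Σ=62 | A=load:t8 B=compute:t7 [load-bound]
step 9: C[8]=7 → dur=7, Σ=69 | A=compute:t8 B=idle [compute-only]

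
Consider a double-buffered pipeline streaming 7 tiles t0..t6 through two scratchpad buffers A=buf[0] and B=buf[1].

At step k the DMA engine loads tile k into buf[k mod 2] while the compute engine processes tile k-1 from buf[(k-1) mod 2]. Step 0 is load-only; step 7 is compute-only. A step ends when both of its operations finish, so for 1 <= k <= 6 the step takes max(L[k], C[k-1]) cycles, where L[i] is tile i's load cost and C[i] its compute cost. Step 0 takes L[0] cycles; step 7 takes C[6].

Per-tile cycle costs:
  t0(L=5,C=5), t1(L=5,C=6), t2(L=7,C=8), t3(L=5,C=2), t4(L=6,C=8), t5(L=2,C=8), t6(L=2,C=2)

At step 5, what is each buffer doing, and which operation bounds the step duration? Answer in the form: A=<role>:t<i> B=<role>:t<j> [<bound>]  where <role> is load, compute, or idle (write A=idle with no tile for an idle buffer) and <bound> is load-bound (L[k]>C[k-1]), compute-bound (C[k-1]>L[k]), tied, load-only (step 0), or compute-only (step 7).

k=0 load=t0/5c comp=- wait=5 total=5
k=1 load=t1/5c comp=t0/5c wait=5 total=10
k=2 load=t2/7c comp=t1/6c wait=7 total=17
k=3 load=t3/5c comp=t2/8c wait=8 total=25
k=4 load=t4/6c comp=t3/2c wait=6 total=31
k=5 load=t5/2c comp=t4/8c wait=8 total=39
k=6 load=t6/2c comp=t5/8c wait=8 total=47
k=7 load=- comp=t6/2c wait=2 total=49

step 5: A=compute:t4 B=load:t5 [compute-bound]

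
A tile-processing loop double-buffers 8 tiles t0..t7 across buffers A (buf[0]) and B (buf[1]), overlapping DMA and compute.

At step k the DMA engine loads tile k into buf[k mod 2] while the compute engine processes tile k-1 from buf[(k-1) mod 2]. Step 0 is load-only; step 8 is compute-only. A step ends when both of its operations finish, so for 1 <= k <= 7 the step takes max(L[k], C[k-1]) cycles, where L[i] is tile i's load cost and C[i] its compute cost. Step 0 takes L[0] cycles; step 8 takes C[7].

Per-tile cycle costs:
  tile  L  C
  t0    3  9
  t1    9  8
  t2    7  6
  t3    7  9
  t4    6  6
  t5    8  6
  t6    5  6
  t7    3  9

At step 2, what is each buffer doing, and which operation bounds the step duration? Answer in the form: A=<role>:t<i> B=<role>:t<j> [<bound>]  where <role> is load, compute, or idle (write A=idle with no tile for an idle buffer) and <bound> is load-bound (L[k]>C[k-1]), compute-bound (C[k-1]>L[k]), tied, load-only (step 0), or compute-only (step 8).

step 2: A=load:t2 B=compute:t1 [compute-bound]

[0] DMA t0→A (3c) ∥ CU idle ⇒ 3c, clock 3
[1] DMA t1→B (9c) ∥ CU A:t0 (9c) ⇒ 9c, clock 12
[2] DMA t2→A (7c) ∥ CU B:t1 (8c) ⇒ 8c, clock 20
[3] DMA t3→B (7c) ∥ CU A:t2 (6c) ⇒ 7c, clock 27
[4] DMA t4→A (6c) ∥ CU B:t3 (9c) ⇒ 9c, clock 36
[5] DMA t5→B (8c) ∥ CU A:t4 (6c) ⇒ 8c, clock 44
[6] DMA t6→A (5c) ∥ CU B:t5 (6c) ⇒ 6c, clock 50
[7] DMA t7→B (3c) ∥ CU A:t6 (6c) ⇒ 6c, clock 56
[8] DMA idle ∥ CU B:t7 (9c) ⇒ 9c, clock 65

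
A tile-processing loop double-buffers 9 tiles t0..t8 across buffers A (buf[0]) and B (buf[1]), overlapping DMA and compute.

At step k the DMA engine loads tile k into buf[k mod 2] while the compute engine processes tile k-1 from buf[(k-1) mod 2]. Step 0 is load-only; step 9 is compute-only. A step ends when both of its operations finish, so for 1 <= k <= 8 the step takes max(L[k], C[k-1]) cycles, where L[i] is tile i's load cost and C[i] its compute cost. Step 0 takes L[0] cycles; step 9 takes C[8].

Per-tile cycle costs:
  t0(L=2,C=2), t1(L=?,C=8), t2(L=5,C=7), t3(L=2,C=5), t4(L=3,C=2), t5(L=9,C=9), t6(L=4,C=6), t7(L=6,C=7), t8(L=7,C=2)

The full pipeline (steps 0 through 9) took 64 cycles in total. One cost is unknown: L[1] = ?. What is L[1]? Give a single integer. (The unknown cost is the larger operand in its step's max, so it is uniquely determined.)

step 0: dur = L[0]=2 = 2
step 1: dur = max(L[1]=?, C[0]=2) = L[1]  (unknown; binding)
step 2: dur = max(L[2]=5, C[1]=8) = 8
step 3: dur = max(L[3]=2, C[2]=7) = 7
step 4: dur = max(L[4]=3, C[3]=5) = 5
step 5: dur = max(L[5]=9, C[4]=2) = 9
step 6: dur = max(L[6]=4, C[5]=9) = 9
step 7: dur = max(L[7]=6, C[6]=6) = 6
step 8: dur = max(L[8]=7, C[7]=7) = 7
step 9: dur = C[8]=2 = 2
sum of known step durations = 55
dur[1] = total - known = 64 - 55 = 9
L[1] is the binding max in step 1, so L[1] = dur[1] = 9

L[1] = 9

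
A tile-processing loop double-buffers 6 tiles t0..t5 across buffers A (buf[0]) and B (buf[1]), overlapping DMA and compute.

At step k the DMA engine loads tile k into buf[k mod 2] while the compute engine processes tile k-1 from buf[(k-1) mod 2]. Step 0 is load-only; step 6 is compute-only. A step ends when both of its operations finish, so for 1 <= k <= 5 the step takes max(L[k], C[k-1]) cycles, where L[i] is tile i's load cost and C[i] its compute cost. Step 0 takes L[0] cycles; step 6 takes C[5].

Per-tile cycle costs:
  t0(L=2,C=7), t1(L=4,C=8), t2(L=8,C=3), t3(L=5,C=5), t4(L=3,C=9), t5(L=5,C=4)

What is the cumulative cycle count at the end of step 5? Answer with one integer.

[0] DMA t0→A (2c) ∥ CU idle ⇒ 2c, clock 2
[1] DMA t1→B (4c) ∥ CU A:t0 (7c) ⇒ 7c, clock 9
[2] DMA t2→A (8c) ∥ CU B:t1 (8c) ⇒ 8c, clock 17
[3] DMA t3→B (5c) ∥ CU A:t2 (3c) ⇒ 5c, clock 22
[4] DMA t4→A (3c) ∥ CU B:t3 (5c) ⇒ 5c, clock 27
[5] DMA t5→B (5c) ∥ CU A:t4 (9c) ⇒ 9c, clock 36
[6] DMA idle ∥ CU B:t5 (4c) ⇒ 4c, clock 40

end_cycle[5] = 36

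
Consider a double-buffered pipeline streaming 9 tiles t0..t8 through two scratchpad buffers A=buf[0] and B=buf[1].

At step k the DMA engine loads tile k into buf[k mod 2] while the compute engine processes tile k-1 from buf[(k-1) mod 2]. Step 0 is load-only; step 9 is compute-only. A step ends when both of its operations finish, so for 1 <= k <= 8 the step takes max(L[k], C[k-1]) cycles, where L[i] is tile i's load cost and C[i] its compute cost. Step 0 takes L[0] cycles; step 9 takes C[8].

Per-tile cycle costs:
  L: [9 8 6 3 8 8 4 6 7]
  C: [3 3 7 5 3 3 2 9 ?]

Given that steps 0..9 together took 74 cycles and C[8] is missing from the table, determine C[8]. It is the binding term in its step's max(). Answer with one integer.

step 0 | dur = L[0]=9 = 9
step 1 | dur = max(L[1]=8, C[0]=3) = 8
step 2 | dur = max(L[2]=6, C[1]=3) = 6
step 3 | dur = max(L[3]=3, C[2]=7) = 7
step 4 | dur = max(L[4]=8, C[3]=5) = 8
step 5 | dur = max(L[5]=8, C[4]=3) = 8
step 6 | dur = max(L[6]=4, C[5]=3) = 4
step 7 | dur = max(L[7]=6, C[6]=2) = 6
step 8 | dur = max(L[8]=7, C[7]=9) = 9
step 9 | dur = C[8]=? = C[8]  (unknown; binding)
sum of known step durations = 65
dur[9] = total - known = 74 - 65 = 9
C[8] is the binding max in step 9, so C[8] = dur[9] = 9

C[8] = 9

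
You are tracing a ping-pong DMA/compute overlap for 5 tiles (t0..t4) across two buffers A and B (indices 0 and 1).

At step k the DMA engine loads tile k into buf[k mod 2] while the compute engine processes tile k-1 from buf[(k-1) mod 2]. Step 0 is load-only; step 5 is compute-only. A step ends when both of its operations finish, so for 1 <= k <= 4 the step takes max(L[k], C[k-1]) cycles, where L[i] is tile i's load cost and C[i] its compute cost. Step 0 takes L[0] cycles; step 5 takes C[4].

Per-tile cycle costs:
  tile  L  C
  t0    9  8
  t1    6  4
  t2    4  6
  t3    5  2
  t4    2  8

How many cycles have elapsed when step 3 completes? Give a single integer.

k=0 load=t0/9c comp=- wait=9 total=9
k=1 load=t1/6c comp=t0/8c wait=8 total=17
k=2 load=t2/4c comp=t1/4c wait=4 total=21
k=3 load=t3/5c comp=t2/6c wait=6 total=27
k=4 load=t4/2c comp=t3/2c wait=2 total=29
k=5 load=- comp=t4/8c wait=8 total=37

end_cycle[3] = 27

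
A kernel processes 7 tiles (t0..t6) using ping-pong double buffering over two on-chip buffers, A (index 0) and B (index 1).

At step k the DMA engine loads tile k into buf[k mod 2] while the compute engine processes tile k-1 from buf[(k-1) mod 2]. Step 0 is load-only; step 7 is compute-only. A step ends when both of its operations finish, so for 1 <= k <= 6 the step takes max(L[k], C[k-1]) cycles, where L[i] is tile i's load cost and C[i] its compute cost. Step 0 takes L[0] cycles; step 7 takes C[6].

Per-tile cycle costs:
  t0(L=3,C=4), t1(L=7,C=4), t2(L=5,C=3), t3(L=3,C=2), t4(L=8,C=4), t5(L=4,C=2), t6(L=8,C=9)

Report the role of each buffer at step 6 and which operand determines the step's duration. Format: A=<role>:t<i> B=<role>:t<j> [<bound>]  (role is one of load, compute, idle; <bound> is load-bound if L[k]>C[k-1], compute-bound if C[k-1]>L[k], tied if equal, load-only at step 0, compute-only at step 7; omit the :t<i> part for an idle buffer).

  0. 3=3c; end=3; A:t0 B:-
  1. max(7,4)=7c; end=10; A:t0 B:t1
  2. max(5,4)=5c; end=15; A:t2 B:t1
  3. max(3,3)=3c; end=18; A:t2 B:t3
  4. max(8,2)=8c; end=26; A:t4 B:t3
  5. max(4,4)=4c; end=30; A:t4 B:t5
  6. max(8,2)=8c; end=38; A:t6 B:t5
  7. 9=9c; end=47; A:t6 B:t5

step 6: A=load:t6 B=compute:t5 [load-bound]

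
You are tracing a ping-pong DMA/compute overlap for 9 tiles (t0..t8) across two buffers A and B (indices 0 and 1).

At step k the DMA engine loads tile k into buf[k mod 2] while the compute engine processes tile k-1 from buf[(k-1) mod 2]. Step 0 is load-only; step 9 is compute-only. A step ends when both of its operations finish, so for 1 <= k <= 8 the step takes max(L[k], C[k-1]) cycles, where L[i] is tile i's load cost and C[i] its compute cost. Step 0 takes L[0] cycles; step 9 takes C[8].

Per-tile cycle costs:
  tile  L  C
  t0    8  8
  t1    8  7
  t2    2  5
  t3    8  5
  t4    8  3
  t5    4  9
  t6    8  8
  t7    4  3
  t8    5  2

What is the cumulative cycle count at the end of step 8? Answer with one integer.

end_cycle[8] = 65

[0] DMA t0→A (8c) ∥ CU idle ⇒ 8c, clock 8
[1] DMA t1→B (8c) ∥ CU A:t0 (8c) ⇒ 8c, clock 16
[2] DMA t2→A (2c) ∥ CU B:t1 (7c) ⇒ 7c, clock 23
[3] DMA t3→B (8c) ∥ CU A:t2 (5c) ⇒ 8c, clock 31
[4] DMA t4→A (8c) ∥ CU B:t3 (5c) ⇒ 8c, clock 39
[5] DMA t5→B (4c) ∥ CU A:t4 (3c) ⇒ 4c, clock 43
[6] DMA t6→A (8c) ∥ CU B:t5 (9c) ⇒ 9c, clock 52
[7] DMA t7→B (4c) ∥ CU A:t6 (8c) ⇒ 8c, clock 60
[8] DMA t8→A (5c) ∥ CU B:t7 (3c) ⇒ 5c, clock 65
[9] DMA idle ∥ CU A:t8 (2c) ⇒ 2c, clock 67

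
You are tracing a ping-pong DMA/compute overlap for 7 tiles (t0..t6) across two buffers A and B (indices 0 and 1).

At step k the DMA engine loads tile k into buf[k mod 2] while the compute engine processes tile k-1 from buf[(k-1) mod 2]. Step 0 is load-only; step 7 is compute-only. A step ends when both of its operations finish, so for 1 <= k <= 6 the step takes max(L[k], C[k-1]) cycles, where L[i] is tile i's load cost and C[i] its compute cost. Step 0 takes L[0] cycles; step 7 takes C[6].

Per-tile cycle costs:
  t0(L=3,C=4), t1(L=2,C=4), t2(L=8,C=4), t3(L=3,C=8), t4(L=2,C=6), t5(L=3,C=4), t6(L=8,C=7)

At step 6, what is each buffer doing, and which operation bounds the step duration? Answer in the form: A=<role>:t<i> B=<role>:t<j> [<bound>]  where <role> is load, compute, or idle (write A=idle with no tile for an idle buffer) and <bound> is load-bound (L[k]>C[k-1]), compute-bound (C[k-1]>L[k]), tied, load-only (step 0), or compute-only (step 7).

[0] DMA t0→A (3c) ∥ CU idle ⇒ 3c, clock 3
[1] DMA t1→B (2c) ∥ CU A:t0 (4c) ⇒ 4c, clock 7
[2] DMA t2→A (8c) ∥ CU B:t1 (4c) ⇒ 8c, clock 15
[3] DMA t3→B (3c) ∥ CU A:t2 (4c) ⇒ 4c, clock 19
[4] DMA t4→A (2c) ∥ CU B:t3 (8c) ⇒ 8c, clock 27
[5] DMA t5→B (3c) ∥ CU A:t4 (6c) ⇒ 6c, clock 33
[6] DMA t6→A (8c) ∥ CU B:t5 (4c) ⇒ 8c, clock 41
[7] DMA idle ∥ CU A:t6 (7c) ⇒ 7c, clock 48

step 6: A=load:t6 B=compute:t5 [load-bound]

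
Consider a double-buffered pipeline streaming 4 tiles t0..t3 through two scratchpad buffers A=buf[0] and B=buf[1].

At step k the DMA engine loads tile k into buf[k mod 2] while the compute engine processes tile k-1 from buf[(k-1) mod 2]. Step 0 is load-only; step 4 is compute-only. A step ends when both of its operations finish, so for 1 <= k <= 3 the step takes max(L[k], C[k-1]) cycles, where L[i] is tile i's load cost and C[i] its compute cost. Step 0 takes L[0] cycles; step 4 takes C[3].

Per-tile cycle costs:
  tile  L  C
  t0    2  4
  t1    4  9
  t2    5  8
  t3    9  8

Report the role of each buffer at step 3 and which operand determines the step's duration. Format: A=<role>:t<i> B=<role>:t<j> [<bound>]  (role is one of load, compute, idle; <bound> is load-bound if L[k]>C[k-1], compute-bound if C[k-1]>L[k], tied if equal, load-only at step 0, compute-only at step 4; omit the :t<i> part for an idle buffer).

step 3: A=compute:t2 B=load:t3 [load-bound]

  0. 2=2c; end=2; A:t0 B:-
  1. max(4,4)=4c; end=6; A:t0 B:t1
  2. max(5,9)=9c; end=15; A:t2 B:t1
  3. max(9,8)=9c; end=24; A:t2 B:t3
  4. 8=8c; end=32; A:t2 B:t3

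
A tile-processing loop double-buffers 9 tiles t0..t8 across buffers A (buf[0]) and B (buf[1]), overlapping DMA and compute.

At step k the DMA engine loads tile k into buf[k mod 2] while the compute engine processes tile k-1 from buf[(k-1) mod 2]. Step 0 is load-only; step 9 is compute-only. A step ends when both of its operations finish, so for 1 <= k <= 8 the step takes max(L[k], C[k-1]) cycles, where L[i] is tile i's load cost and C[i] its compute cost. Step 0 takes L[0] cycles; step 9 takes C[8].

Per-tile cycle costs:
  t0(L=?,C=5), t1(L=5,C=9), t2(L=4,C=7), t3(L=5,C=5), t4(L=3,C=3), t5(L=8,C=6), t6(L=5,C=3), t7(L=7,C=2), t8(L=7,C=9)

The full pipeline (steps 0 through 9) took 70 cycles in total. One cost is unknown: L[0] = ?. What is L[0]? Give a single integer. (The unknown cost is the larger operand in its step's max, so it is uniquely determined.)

L[0] = 7

step 0 → dur = L[0]=? = L[0]  (unknown; binding)
step 1 → dur = max(L[1]=5, C[0]=5) = 5
step 2 → dur = max(L[2]=4, C[1]=9) = 9
step 3 → dur = max(L[3]=5, C[2]=7) = 7
step 4 → dur = max(L[4]=3, C[3]=5) = 5
step 5 → dur = max(L[5]=8, C[4]=3) = 8
step 6 → dur = max(L[6]=5, C[5]=6) = 6
step 7 → dur = max(L[7]=7, C[6]=3) = 7
step 8 → dur = max(L[8]=7, C[7]=2) = 7
step 9 → dur = C[8]=9 = 9
sum of known step durations = 63
dur[0] = total - known = 70 - 63 = 7
L[0] is the binding max in step 0, so L[0] = dur[0] = 7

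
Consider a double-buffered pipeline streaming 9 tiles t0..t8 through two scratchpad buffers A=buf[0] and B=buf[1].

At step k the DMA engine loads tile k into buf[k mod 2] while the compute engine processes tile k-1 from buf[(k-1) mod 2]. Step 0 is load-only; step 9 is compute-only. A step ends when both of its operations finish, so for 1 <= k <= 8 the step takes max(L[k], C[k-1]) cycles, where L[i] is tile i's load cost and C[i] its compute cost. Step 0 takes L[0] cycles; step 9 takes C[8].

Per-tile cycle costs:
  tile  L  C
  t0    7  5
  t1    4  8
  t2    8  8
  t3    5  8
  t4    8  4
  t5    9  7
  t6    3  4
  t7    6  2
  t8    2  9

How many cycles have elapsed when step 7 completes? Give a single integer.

end_cycle[7] = 58

k=0 load=t0/7c comp=- wait=7 total=7
k=1 load=t1/4c comp=t0/5c wait=5 total=12
k=2 load=t2/8c comp=t1/8c wait=8 total=20
k=3 load=t3/5c comp=t2/8c wait=8 total=28
k=4 load=t4/8c comp=t3/8c wait=8 total=36
k=5 load=t5/9c comp=t4/4c wait=9 total=45
k=6 load=t6/3c comp=t5/7c wait=7 total=52
k=7 load=t7/6c comp=t6/4c wait=6 total=58
k=8 load=t8/2c comp=t7/2c wait=2 total=60
k=9 load=- comp=t8/9c wait=9 total=69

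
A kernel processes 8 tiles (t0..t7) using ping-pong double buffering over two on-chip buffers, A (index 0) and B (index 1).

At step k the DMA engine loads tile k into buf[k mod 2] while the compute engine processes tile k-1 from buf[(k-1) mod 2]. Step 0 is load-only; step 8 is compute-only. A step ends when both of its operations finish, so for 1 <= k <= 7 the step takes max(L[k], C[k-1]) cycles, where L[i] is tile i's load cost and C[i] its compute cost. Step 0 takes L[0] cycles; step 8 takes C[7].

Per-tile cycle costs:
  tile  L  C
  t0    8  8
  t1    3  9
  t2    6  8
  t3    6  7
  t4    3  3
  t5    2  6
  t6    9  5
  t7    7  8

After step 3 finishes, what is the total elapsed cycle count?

end_cycle[3] = 33

step 0: L[0]=8 → dur=8, Σ=8 | A=load:t0 B=idle [load-only]
step 1: L[1]=3 C[0]=8 → dur=8, Σ=16 | A=compute:t0 B=load:t1 [compute-bound]
step 2: L[2]=6 C[1]=9 → dur=9, Σ=25 | A=load:t2 B=compute:t1 [compute-bound]
step 3: L[3]=6 C[2]=8 → dur=8, Σ=33 | A=compute:t2 B=load:t3 [compute-bound]
step 4: L[4]=3 C[3]=7 → dur=7, Σ=40 | A=load:t4 B=compute:t3 [compute-bound]
step 5: L[5]=2 C[4]=3 → dur=3, Σ=43 | A=compute:t4 B=load:t5 [compute-bound]
step 6: L[6]=9 C[5]=6 → dur=9, Σ=52 | A=load:t6 B=compute:t5 [load-bound]
step 7: L[7]=7 C[6]=5 → dur=7, Σ=59 | A=compute:t6 B=load:t7 [load-bound]
step 8: C[7]=8 → dur=8, Σ=67 | A=idle B=compute:t7 [compute-only]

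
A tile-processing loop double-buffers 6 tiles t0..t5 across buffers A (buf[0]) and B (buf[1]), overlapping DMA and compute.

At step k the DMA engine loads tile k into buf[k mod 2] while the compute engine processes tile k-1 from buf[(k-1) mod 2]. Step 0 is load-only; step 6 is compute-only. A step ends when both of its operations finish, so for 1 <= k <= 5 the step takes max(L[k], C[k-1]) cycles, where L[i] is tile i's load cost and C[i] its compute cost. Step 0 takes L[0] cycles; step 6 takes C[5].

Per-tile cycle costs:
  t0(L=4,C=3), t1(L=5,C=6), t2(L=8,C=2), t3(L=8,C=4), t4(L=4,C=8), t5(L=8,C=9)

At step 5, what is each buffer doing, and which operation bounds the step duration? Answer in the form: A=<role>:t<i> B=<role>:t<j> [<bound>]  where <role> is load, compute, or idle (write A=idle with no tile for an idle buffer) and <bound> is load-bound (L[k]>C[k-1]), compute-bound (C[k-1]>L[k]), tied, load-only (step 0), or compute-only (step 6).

step 5: A=compute:t4 B=load:t5 [tied]

k=0 load=t0/4c comp=- wait=4 total=4
k=1 load=t1/5c comp=t0/3c wait=5 total=9
k=2 load=t2/8c comp=t1/6c wait=8 total=17
k=3 load=t3/8c comp=t2/2c wait=8 total=25
k=4 load=t4/4c comp=t3/4c wait=4 total=29
k=5 load=t5/8c comp=t4/8c wait=8 total=37
k=6 load=- comp=t5/9c wait=9 total=46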